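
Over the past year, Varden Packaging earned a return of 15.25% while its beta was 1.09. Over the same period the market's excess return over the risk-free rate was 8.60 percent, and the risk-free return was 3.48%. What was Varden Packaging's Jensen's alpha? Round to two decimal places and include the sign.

+2.40%

CAPM benchmark = R_f + β(R_m − R_f) = 3.48% + 1.09 × 8.60% = 12.8540%
α = actual − benchmark = 15.25% − 12.8540% = +2.40%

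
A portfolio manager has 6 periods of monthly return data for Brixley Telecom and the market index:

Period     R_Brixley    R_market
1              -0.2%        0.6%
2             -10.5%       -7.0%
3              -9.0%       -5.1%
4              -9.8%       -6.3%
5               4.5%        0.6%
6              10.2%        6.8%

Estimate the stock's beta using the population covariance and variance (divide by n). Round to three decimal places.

1.583

Mean R_i = (-0.2 − 10.5 − 9.0 − 9.8 + 4.5 + 10.2) / 6 = -2.4667%
Mean R_m = (0.6 − 7.0 − 5.1 − 6.3 + 0.6 + 6.8) / 6 = -1.7333%
Σ(R_i − R̄_i)(R_m − R̄_m) = 227.4267  ⇒  Cov = 227.4267 / 6 = 37.9045
Σ(R_m − R̄_m)² = 143.6333  ⇒  Var(R_m) = 143.6333 / 6 = 23.9389
β = Cov / Var(R_m) = 37.9045 / 23.9389 = 1.5834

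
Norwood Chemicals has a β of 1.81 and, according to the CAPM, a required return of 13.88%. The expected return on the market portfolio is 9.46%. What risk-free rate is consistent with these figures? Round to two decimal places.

E(R) = R_f + β(E(R_m) − R_f) = R_f(1 − β) + β·E(R_m)
13.88% = R_f × (1 − 1.81) + 1.81 × 9.46%
13.88% = R_f × -0.81 + 17.1226%
R_f = (13.88% − 17.1226%) / -0.81 = 4.00%

4.00%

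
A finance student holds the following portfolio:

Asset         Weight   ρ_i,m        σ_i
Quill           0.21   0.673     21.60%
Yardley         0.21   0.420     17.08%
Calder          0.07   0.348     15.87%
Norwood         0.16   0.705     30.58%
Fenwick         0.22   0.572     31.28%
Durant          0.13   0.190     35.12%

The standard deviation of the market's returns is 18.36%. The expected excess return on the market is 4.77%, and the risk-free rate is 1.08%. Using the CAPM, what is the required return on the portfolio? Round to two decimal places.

4.51%

β_Quill = 0.673 × 21.60% / 18.36% = 0.7918
β_Yardley = 0.420 × 17.08% / 18.36% = 0.3907
β_Calder = 0.348 × 15.87% / 18.36% = 0.3008
β_Norwood = 0.705 × 30.58% / 18.36% = 1.1742
β_Fenwick = 0.572 × 31.28% / 18.36% = 0.9745
β_Durant = 0.190 × 35.12% / 18.36% = 0.3634
β_P = Σ w_i β_i = 0.21×0.7918 + 0.21×0.3907 + 0.07×0.3008 + 0.16×1.1742 + 0.22×0.9745 + 0.13×0.3634 = 0.7189
E(R_P) = R_f + β_P × MRP = 1.08% + 0.7189 × 4.77% = 4.51%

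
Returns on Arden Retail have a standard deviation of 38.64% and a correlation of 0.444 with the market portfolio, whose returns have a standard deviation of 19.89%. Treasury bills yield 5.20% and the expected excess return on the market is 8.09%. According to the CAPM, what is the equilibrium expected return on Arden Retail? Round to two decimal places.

12.18%

β = ρ × σ_i / σ_m = 0.444 × 38.64% / 19.89% = 0.8626
E(R) = 5.20% + 0.8626 × 8.09% = 12.18%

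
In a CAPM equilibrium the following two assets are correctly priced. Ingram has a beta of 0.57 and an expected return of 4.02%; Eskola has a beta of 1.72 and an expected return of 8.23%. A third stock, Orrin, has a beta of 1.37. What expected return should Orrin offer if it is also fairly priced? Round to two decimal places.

6.95%

MRP (SML slope) = (8.23% − 4.02%) / (1.72 − 0.57) = 4.21% / 1.15 = 3.6609%
R_f (intercept) = 4.02% − 0.57 × 3.6609% = 1.9333%
E(R_Orrin) = R_f + β × MRP = 1.9333% + 1.37 × 3.6609% = 6.95%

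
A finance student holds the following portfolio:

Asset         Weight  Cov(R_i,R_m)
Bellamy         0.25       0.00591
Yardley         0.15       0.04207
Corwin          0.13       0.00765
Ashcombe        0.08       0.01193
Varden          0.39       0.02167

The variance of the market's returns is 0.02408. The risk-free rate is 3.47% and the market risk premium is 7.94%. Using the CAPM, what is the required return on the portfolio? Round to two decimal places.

9.47%

β_Bellamy = 0.00591 / 0.02408 = 0.2454
β_Yardley = 0.04207 / 0.02408 = 1.7471
β_Corwin = 0.00765 / 0.02408 = 0.3177
β_Ashcombe = 0.01193 / 0.02408 = 0.4954
β_Varden = 0.02167 / 0.02408 = 0.8999
β_P = Σ w_i β_i = 0.25×0.2454 + 0.15×1.7471 + 0.13×0.3177 + 0.08×0.4954 + 0.39×0.8999 = 0.7553
E(R_P) = R_f + β_P × MRP = 3.47% + 0.7553 × 7.94% = 9.47%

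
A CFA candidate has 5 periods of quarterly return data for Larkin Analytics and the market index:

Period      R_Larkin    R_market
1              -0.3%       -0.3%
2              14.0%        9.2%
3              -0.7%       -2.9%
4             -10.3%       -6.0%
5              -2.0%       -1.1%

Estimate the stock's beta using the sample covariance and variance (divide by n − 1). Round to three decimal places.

1.499

Mean R_i = (-0.3 + 14.0 − 0.7 − 10.3 − 2.0) / 5 = 0.1400%
Mean R_m = (-0.3 + 9.2 − 2.9 − 6.0 − 1.1) / 5 = -0.2200%
Σ(R_i − R̄_i)(R_m − R̄_m) = 195.0740  ⇒  Cov = 195.0740 / 4 = 48.7685
Σ(R_m − R̄_m)² = 130.1080  ⇒  Var(R_m) = 130.1080 / 4 = 32.5270
β = Cov / Var(R_m) = 48.7685 / 32.5270 = 1.4993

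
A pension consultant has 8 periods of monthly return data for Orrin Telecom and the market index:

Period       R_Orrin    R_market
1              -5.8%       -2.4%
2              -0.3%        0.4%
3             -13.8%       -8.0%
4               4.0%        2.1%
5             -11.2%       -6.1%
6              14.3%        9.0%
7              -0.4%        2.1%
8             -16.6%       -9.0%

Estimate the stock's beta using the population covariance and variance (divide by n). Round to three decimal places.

1.667

Mean R_i = (-5.8 − 0.3 − 13.8 + 4.0 − 11.2 + 14.3 − 0.4 − 16.6) / 8 = -3.7250%
Mean R_m = (-2.4 + 0.4 − 8.0 + 2.1 − 6.1 + 9.0 + 2.1 − 9.0) / 8 = -1.4875%
Σ(R_i − R̄_i)(R_m − R̄_m) = 433.8525  ⇒  Cov = 433.8525 / 8 = 54.2316
Σ(R_m − R̄_m)² = 260.2488  ⇒  Var(R_m) = 260.2488 / 8 = 32.5311
β = Cov / Var(R_m) = 54.2316 / 32.5311 = 1.6671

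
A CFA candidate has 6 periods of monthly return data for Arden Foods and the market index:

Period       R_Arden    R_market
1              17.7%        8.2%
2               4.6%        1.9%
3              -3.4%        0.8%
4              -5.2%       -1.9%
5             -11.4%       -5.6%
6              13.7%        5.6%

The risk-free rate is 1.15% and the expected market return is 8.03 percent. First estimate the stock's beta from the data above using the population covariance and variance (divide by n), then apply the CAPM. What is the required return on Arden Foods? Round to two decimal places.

16.51%

Mean R_i = (17.7 + 4.6 − 3.4 − 5.2 − 11.4 + 13.7) / 6 = 2.6667%
Mean R_m = (8.2 + 1.9 + 0.8 − 1.9 − 5.6 + 5.6) / 6 = 1.5000%
Σ(R_i − R̄_i)(R_m − R̄_m) = 277.6000  ⇒  Cov = 277.6000 / 6 = 46.2667
Σ(R_m − R̄_m)² = 124.3200  ⇒  Var(R_m) = 124.3200 / 6 = 20.7200
β = Cov / Var(R_m) = 46.2667 / 20.7200 = 2.2329
MRP = 8.03% − 1.15% = 6.88%
E(R) = R_f + β × MRP = 1.15% + 2.2329 × 6.88% = 16.51%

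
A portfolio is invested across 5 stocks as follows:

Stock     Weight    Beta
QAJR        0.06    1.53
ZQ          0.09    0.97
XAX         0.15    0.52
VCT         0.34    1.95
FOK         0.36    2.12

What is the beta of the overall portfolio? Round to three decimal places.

1.683

β_P = Σ w_i β_i = 0.06×1.53 + 0.09×0.97 + 0.15×0.52 + 0.34×1.95 + 0.36×2.12 = 1.6833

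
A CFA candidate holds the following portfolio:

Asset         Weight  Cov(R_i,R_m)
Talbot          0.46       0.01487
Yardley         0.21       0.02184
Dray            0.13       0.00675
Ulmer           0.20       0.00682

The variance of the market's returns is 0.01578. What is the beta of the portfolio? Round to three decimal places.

0.866

β_Talbot = 0.01487 / 0.01578 = 0.9423
β_Yardley = 0.02184 / 0.01578 = 1.3840
β_Dray = 0.00675 / 0.01578 = 0.4278
β_Ulmer = 0.00682 / 0.01578 = 0.4322
β_P = Σ w_i β_i = 0.46×0.9423 + 0.21×1.3840 + 0.13×0.4278 + 0.20×0.4322 = 0.8662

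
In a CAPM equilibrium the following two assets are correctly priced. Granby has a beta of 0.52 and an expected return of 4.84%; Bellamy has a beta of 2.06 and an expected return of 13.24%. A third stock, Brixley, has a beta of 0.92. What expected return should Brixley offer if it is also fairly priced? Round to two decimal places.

MRP (SML slope) = (13.24% − 4.84%) / (2.06 − 0.52) = 8.40% / 1.54 = 5.4545%
R_f (intercept) = 4.84% − 0.52 × 5.4545% = 2.0037%
E(R_Brixley) = R_f + β × MRP = 2.0037% + 0.92 × 5.4545% = 7.02%

7.02%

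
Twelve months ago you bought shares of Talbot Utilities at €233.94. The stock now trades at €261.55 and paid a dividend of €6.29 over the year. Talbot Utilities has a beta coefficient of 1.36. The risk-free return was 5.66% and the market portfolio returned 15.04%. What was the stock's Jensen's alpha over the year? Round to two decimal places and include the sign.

Realised HPR = (P1 + D1 − P0) / P0 = (261.55 + 6.29 − 233.94) / 233.94 = 33.90 / 233.94 = 14.4909%
MRP = 15.04% − 5.66% = 9.38%
CAPM required = R_f + β·MRP = 5.66% + 1.36 × 9.38% = 18.4168%
α = realised − required = 14.4909% − 18.4168% = -3.93%

-3.93%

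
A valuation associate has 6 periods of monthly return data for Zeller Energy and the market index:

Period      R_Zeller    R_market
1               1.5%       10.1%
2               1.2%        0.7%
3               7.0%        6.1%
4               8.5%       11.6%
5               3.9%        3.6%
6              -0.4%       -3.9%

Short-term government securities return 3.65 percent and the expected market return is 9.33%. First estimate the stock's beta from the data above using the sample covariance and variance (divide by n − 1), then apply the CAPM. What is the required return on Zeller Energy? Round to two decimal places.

6.02%

Mean R_i = (1.5 + 1.2 + 7.0 + 8.5 + 3.9 − 0.4) / 6 = 3.6167%
Mean R_m = (10.1 + 0.7 + 6.1 + 11.6 + 3.6 − 3.9) / 6 = 4.7000%
Σ(R_i − R̄_i)(R_m − R̄_m) = 70.9000  ⇒  Cov = 70.9000 / 5 = 14.1800
Σ(R_m − R̄_m)² = 169.9000  ⇒  Var(R_m) = 169.9000 / 5 = 33.9800
β = Cov / Var(R_m) = 14.1800 / 33.9800 = 0.4173
MRP = 9.33% − 3.65% = 5.68%
E(R) = R_f + β × MRP = 3.65% + 0.4173 × 5.68% = 6.02%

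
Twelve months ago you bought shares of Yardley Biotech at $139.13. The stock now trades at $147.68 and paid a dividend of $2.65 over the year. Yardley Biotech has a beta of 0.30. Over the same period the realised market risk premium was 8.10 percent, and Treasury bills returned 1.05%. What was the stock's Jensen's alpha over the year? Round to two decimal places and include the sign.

+4.57%

Realised HPR = (P1 + D1 − P0) / P0 = (147.68 + 2.65 − 139.13) / 139.13 = 11.20 / 139.13 = 8.0500%
CAPM required = R_f + β·MRP = 1.05% + 0.30 × 8.10% = 3.4800%
α = realised − required = 8.0500% − 3.4800% = +4.57%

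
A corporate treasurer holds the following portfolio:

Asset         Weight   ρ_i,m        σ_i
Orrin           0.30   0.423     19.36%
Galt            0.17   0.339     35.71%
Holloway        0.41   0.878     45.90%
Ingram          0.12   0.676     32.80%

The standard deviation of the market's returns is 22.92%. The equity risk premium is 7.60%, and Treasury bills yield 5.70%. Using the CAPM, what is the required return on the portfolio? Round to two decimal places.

13.56%

β_Orrin = 0.423 × 19.36% / 22.92% = 0.3573
β_Galt = 0.339 × 35.71% / 22.92% = 0.5282
β_Holloway = 0.878 × 45.90% / 22.92% = 1.7583
β_Ingram = 0.676 × 32.80% / 22.92% = 0.9674
β_P = Σ w_i β_i = 0.30×0.3573 + 0.17×0.5282 + 0.41×1.7583 + 0.12×0.9674 = 1.0340
E(R_P) = R_f + β_P × MRP = 5.70% + 1.0340 × 7.60% = 13.56%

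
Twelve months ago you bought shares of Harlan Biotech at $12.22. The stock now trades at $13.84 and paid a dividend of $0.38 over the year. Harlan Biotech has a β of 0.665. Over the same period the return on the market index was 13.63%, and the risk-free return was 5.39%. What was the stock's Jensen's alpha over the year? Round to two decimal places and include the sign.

+5.50%

Realised HPR = (P1 + D1 − P0) / P0 = (13.84 + 0.38 − 12.22) / 12.22 = 2.00 / 12.22 = 16.3666%
MRP = 13.63% − 5.39% = 8.24%
CAPM required = R_f + β·MRP = 5.39% + 0.665 × 8.24% = 10.86960%
α = realised − required = 16.3666% − 10.86960% = +5.50%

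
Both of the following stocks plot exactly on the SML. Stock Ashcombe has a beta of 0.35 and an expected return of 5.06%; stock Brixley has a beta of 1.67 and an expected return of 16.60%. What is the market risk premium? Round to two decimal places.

Both satisfy E(R) = R_f + β·MRP, so the slope of the SML is
MRP = (16.60% − 5.06%) / (1.67 − 0.35) = 11.54% / 1.32 = 8.7424%

8.74%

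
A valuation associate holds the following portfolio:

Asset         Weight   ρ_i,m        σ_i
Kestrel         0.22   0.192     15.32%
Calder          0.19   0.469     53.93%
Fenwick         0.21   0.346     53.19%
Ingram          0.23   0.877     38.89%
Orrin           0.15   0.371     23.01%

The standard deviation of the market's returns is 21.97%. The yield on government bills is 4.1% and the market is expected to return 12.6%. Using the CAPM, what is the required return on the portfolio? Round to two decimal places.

11.24%

β_Kestrel = 0.192 × 15.32% / 21.97% = 0.1339
β_Calder = 0.469 × 53.93% / 21.97% = 1.1513
β_Fenwick = 0.346 × 53.19% / 21.97% = 0.8377
β_Ingram = 0.877 × 38.89% / 21.97% = 1.5524
β_Orrin = 0.371 × 23.01% / 21.97% = 0.3886
β_P = Σ w_i β_i = 0.22×0.1339 + 0.19×1.1513 + 0.21×0.8377 + 0.23×1.5524 + 0.15×0.3886 = 0.8395
MRP = 12.6% − 4.1% = 8.50%
E(R_P) = R_f + β_P × MRP = 4.1% + 0.8395 × 8.5% = 11.24%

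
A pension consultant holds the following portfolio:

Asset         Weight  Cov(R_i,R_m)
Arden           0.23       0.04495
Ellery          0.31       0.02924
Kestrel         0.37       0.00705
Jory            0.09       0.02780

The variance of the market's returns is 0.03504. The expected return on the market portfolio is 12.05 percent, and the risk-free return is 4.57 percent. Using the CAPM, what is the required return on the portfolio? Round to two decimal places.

β_Arden = 0.04495 / 0.03504 = 1.2828
β_Ellery = 0.02924 / 0.03504 = 0.8345
β_Kestrel = 0.00705 / 0.03504 = 0.2012
β_Jory = 0.02780 / 0.03504 = 0.7934
β_P = Σ w_i β_i = 0.23×1.2828 + 0.31×0.8345 + 0.37×0.2012 + 0.09×0.7934 = 0.6996
MRP = 12.05% − 4.57% = 7.48%
E(R_P) = R_f + β_P × MRP = 4.57% + 0.6996 × 7.48% = 9.80%

9.80%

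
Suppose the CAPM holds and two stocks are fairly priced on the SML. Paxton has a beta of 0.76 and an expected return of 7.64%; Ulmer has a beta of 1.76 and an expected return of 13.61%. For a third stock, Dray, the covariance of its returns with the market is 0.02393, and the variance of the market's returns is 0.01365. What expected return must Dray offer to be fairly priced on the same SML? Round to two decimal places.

13.57%

MRP = (13.61% − 7.64%) / (1.76 − 0.76) = 5.9700%
R_f = 7.64% − 0.76 × 5.9700% = 3.1028%
β_Dray = Cov / Var(R_m) = 0.02393 / 0.01365 = 1.7531
E(R_Dray) = R_f + β × MRP = 3.1028% + 1.7531 × 5.9700% = 13.57%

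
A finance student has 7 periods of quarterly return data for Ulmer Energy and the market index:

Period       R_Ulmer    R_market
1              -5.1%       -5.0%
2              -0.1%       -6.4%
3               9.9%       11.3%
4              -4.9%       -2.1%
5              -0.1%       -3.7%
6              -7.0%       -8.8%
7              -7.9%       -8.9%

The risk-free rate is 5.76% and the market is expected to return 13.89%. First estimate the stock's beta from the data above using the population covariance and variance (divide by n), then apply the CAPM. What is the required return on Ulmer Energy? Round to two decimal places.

Mean R_i = (-5.1 − 0.1 + 9.9 − 4.9 − 0.1 − 7.0 − 7.9) / 7 = -2.1714%
Mean R_m = (-5.0 − 6.4 + 11.3 − 2.1 − 3.7 − 8.8 − 8.9) / 7 = -3.3714%
Σ(R_i − R̄_i)(R_m − R̄_m) = 229.3343  ⇒  Cov = 229.3343 / 7 = 32.7620
Σ(R_m − R̄_m)² = 288.8343  ⇒  Var(R_m) = 288.8343 / 7 = 41.2620
β = Cov / Var(R_m) = 32.7620 / 41.2620 = 0.7940
MRP = 13.89% − 5.76% = 8.13%
E(R) = R_f + β × MRP = 5.76% + 0.7940 × 8.13% = 12.22%

12.22%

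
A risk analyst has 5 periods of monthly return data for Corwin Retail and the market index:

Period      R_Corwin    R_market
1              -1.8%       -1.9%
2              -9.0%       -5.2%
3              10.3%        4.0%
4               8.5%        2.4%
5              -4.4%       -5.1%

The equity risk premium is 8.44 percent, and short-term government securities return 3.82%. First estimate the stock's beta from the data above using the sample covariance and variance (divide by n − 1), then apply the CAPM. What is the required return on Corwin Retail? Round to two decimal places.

20.12%

Mean R_i = (-1.8 − 9.0 + 10.3 + 8.5 − 4.4) / 5 = 0.7200%
Mean R_m = (-1.9 − 5.2 + 4.0 + 2.4 − 5.1) / 5 = -1.1600%
Σ(R_i − R̄_i)(R_m − R̄_m) = 138.4360  ⇒  Cov = 138.4360 / 4 = 34.6090
Σ(R_m − R̄_m)² = 71.6920  ⇒  Var(R_m) = 71.6920 / 4 = 17.9230
β = Cov / Var(R_m) = 34.6090 / 17.9230 = 1.9310
E(R) = R_f + β × MRP = 3.82% + 1.9310 × 8.44% = 20.12%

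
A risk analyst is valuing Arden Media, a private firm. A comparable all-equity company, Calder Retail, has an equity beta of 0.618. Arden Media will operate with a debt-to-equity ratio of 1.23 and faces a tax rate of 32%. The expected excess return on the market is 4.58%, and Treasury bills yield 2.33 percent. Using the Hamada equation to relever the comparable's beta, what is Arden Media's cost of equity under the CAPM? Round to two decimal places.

7.53%

β_L = β_U × [1 + (1 − t)(D/E)] = 0.618 × [1 + (1 − 0.32) × 1.23]
    = 0.618 × [1 + 0.68 × 1.23] = 0.618 × 1.8364 = 1.1349
E(R) = R_f + β_L × MRP = 2.33% + 1.1349 × 4.58% = 7.53%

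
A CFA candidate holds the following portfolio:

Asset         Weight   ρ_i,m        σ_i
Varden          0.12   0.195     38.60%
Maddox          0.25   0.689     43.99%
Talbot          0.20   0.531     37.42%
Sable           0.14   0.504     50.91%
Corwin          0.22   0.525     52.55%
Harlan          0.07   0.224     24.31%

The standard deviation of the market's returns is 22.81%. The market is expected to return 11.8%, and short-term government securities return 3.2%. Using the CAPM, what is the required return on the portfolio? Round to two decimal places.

β_Varden = 0.195 × 38.60% / 22.81% = 0.3300
β_Maddox = 0.689 × 43.99% / 22.81% = 1.3288
β_Talbot = 0.531 × 37.42% / 22.81% = 0.8711
β_Sable = 0.504 × 50.91% / 22.81% = 1.1249
β_Corwin = 0.525 × 52.55% / 22.81% = 1.2095
β_Harlan = 0.224 × 24.31% / 22.81% = 0.2387
β_P = Σ w_i β_i = 0.12×0.3300 + 0.25×1.3288 + 0.20×0.8711 + 0.14×1.1249 + 0.22×1.2095 + 0.07×0.2387 = 0.9863
MRP = 11.8% − 3.2% = 8.60%
E(R_P) = R_f + β_P × MRP = 3.2% + 0.9863 × 8.6% = 11.68%

11.68%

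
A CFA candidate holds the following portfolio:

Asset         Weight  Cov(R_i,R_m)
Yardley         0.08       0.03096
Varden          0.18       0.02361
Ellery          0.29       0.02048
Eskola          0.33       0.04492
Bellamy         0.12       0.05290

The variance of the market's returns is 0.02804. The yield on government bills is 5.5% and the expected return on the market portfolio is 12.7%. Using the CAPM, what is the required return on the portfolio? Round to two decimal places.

β_Yardley = 0.03096 / 0.02804 = 1.1041
β_Varden = 0.02361 / 0.02804 = 0.8420
β_Ellery = 0.02048 / 0.02804 = 0.7304
β_Eskola = 0.04492 / 0.02804 = 1.6020
β_Bellamy = 0.05290 / 0.02804 = 1.8866
β_P = Σ w_i β_i = 0.08×1.1041 + 0.18×0.8420 + 0.29×0.7304 + 0.33×1.6020 + 0.12×1.8866 = 1.2068
MRP = 12.7% − 5.5% = 7.20%
E(R_P) = R_f + β_P × MRP = 5.5% + 1.2068 × 7.2% = 14.19%

14.19%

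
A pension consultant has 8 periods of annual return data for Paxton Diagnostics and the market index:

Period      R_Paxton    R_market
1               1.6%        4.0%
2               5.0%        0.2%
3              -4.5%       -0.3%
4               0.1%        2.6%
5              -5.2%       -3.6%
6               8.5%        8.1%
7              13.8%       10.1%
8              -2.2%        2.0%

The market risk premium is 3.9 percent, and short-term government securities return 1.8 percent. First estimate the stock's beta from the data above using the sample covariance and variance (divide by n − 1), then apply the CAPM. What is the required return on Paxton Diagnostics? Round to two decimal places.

Mean R_i = (1.6 + 5.0 − 4.5 + 0.1 − 5.2 + 8.5 + 13.8 − 2.2) / 8 = 2.1375%
Mean R_m = (4.0 + 0.2 − 0.3 + 2.6 − 3.6 + 8.1 + 10.1 + 2.0) / 8 = 2.8875%
Σ(R_i − R̄_i)(R_m − R̄_m) = 182.1838  ⇒  Cov = 182.1838 / 7 = 26.0263
Σ(R_m − R̄_m)² = 140.7688  ⇒  Var(R_m) = 140.7688 / 7 = 20.1098
β = Cov / Var(R_m) = 26.0263 / 20.1098 = 1.2942
E(R) = R_f + β × MRP = 1.8% + 1.2942 × 3.9% = 6.85%

6.85%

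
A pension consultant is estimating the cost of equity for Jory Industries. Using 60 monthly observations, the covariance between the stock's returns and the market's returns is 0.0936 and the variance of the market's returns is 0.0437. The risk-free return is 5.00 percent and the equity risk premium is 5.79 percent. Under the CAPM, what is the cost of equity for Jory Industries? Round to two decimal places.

β = Cov(R_i, R_m) / Var(R_m) = 0.0936 / 0.0437 = 2.1419
E(R) = R_f + β × MRP = 5.00% + 2.1419 × 5.79% = 17.40%

17.40%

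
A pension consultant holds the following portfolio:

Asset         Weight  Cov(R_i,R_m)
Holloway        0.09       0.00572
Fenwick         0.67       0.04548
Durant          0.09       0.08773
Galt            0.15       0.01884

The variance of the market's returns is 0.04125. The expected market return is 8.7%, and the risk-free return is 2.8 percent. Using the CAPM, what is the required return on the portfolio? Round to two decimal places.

8.77%

β_Holloway = 0.00572 / 0.04125 = 0.1387
β_Fenwick = 0.04548 / 0.04125 = 1.1025
β_Durant = 0.08773 / 0.04125 = 2.1268
β_Galt = 0.01884 / 0.04125 = 0.4567
β_P = Σ w_i β_i = 0.09×0.1387 + 0.67×1.1025 + 0.09×2.1268 + 0.15×0.4567 = 1.0111
MRP = 8.7% − 2.8% = 5.90%
E(R_P) = R_f + β_P × MRP = 2.8% + 1.0111 × 5.9% = 8.77%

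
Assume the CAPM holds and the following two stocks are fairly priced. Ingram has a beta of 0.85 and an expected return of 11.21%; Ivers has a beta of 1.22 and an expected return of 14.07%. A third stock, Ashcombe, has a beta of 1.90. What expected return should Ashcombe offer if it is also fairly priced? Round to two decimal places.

MRP (SML slope) = (14.07% − 11.21%) / (1.22 − 0.85) = 2.86% / 0.37 = 7.7297%
R_f (intercept) = 11.21% − 0.85 × 7.7297% = 4.6398%
E(R_Ashcombe) = R_f + β × MRP = 4.6398% + 1.90 × 7.7297% = 19.33%

19.33%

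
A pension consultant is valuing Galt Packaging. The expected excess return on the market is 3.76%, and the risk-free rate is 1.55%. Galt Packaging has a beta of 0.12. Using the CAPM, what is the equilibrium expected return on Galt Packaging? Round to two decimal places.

E(R) = R_f + β × MRP = 1.55% + 0.12 × 3.76% = 2.00%

2.00%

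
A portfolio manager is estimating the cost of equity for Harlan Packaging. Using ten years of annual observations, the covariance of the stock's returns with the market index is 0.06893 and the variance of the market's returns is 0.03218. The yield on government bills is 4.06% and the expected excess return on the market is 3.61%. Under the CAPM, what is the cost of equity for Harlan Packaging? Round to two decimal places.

11.79%

β = Cov(R_i, R_m) / Var(R_m) = 0.06893 / 0.03218 = 2.1420
E(R) = R_f + β × MRP = 4.06% + 2.1420 × 3.61% = 11.79%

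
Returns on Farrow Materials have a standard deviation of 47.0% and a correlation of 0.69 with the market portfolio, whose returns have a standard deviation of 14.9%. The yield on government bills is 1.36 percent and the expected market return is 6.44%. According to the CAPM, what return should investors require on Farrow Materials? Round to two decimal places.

12.42%

β = ρ × σ_i / σ_m = 0.69 × 47.0% / 14.9% = 2.1765
MRP = 6.44% − 1.36% = 5.08%
E(R) = 1.36% + 2.1765 × 5.08% = 12.42%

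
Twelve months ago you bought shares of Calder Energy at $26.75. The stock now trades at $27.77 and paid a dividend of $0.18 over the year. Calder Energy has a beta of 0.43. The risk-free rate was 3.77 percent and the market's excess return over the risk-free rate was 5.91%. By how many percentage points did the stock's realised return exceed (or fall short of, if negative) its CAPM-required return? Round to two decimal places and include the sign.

-1.83%

Realised HPR = (P1 + D1 − P0) / P0 = (27.77 + 0.18 − 26.75) / 26.75 = 1.20 / 26.75 = 4.4860%
CAPM required = R_f + β·MRP = 3.77% + 0.43 × 5.91% = 6.3113%
α = realised − required = 4.4860% − 6.3113% = -1.83%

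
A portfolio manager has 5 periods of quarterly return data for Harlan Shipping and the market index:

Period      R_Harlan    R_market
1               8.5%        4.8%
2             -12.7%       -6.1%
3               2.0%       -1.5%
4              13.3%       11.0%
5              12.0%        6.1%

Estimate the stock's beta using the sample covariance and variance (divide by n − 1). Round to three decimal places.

Mean R_i = (8.5 − 12.7 + 2.0 + 13.3 + 12.0) / 5 = 4.6200%
Mean R_m = (4.8 − 6.1 − 1.5 + 11.0 + 6.1) / 5 = 2.8600%
Σ(R_i − R̄_i)(R_m − R̄_m) = 268.7040  ⇒  Cov = 268.7040 / 4 = 67.1760
Σ(R_m − R̄_m)² = 179.8120  ⇒  Var(R_m) = 179.8120 / 4 = 44.9530
β = Cov / Var(R_m) = 67.1760 / 44.9530 = 1.4944

1.494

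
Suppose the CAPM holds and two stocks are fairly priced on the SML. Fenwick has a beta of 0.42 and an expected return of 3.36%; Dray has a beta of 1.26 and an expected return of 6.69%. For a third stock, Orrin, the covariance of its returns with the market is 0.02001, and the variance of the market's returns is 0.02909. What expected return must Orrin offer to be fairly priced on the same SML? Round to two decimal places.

4.42%

MRP = (6.69% − 3.36%) / (1.26 − 0.42) = 3.9643%
R_f = 3.36% − 0.42 × 3.9643% = 1.6950%
β_Orrin = Cov / Var(R_m) = 0.02001 / 0.02909 = 0.6879
E(R_Orrin) = R_f + β × MRP = 1.6950% + 0.6879 × 3.9643% = 4.42%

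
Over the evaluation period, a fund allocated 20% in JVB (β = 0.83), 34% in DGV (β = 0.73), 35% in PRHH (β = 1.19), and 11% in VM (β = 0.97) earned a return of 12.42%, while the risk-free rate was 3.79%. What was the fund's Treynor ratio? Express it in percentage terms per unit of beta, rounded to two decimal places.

β_P = 0.20×0.83 + 0.34×0.73 + 0.35×1.19 + 0.11×0.97 = 0.9374
Treynor = (R_P − R_f) / β_P = (12.42% − 3.79%) / 0.9374 = 8.63% / 0.9374 = 9.21%

9.21%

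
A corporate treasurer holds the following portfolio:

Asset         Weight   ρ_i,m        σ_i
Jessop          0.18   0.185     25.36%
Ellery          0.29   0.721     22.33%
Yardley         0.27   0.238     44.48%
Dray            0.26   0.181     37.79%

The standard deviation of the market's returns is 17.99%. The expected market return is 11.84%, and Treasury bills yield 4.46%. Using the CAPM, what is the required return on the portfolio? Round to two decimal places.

β_Jessop = 0.185 × 25.36% / 17.99% = 0.2608
β_Ellery = 0.721 × 22.33% / 17.99% = 0.8949
β_Yardley = 0.238 × 44.48% / 17.99% = 0.5885
β_Dray = 0.181 × 37.79% / 17.99% = 0.3802
β_P = Σ w_i β_i = 0.18×0.2608 + 0.29×0.8949 + 0.27×0.5885 + 0.26×0.3802 = 0.5642
MRP = 11.84% − 4.46% = 7.38%
E(R_P) = R_f + β_P × MRP = 4.46% + 0.5642 × 7.38% = 8.62%

8.62%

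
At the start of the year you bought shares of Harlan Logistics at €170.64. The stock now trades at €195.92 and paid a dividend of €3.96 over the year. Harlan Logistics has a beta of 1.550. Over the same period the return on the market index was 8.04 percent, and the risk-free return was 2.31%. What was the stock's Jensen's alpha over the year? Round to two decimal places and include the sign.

+5.94%

Realised HPR = (P1 + D1 − P0) / P0 = (195.92 + 3.96 − 170.64) / 170.64 = 29.24 / 170.64 = 17.1355%
MRP = 8.04% − 2.31% = 5.73%
CAPM required = R_f + β·MRP = 2.31% + 1.550 × 5.73% = 11.19150%
α = realised − required = 17.1355% − 11.19150% = +5.94%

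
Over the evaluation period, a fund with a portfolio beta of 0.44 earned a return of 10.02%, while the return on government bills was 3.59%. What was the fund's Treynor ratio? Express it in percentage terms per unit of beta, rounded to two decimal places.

Treynor = (R_P − R_f) / β_P = (10.02% − 3.59%) / 0.4400 = 6.43% / 0.4400 = 14.61%

14.61%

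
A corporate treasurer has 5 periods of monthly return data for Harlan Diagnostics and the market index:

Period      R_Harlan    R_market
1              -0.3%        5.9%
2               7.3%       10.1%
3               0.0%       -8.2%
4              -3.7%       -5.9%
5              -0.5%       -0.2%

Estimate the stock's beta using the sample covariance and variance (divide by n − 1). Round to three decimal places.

Mean R_i = (-0.3 + 7.3 + 0.0 − 3.7 − 0.5) / 5 = 0.5600%
Mean R_m = (5.9 + 10.1 − 8.2 − 5.9 − 0.2) / 5 = 0.3400%
Σ(R_i − R̄_i)(R_m − R̄_m) = 92.9380  ⇒  Cov = 92.9380 / 4 = 23.2345
Σ(R_m − R̄_m)² = 238.3320  ⇒  Var(R_m) = 238.3320 / 4 = 59.5830
β = Cov / Var(R_m) = 23.2345 / 59.5830 = 0.3900

0.390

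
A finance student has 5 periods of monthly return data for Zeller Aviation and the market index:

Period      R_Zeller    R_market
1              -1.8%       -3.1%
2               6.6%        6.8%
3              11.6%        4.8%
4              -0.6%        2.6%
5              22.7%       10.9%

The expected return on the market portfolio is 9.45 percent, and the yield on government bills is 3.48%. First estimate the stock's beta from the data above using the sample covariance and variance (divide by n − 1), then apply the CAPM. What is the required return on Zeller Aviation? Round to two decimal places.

Mean R_i = (-1.8 + 6.6 + 11.6 − 0.6 + 22.7) / 5 = 7.7000%
Mean R_m = (-3.1 + 6.8 + 4.8 + 2.6 + 10.9) / 5 = 4.4000%
Σ(R_i − R̄_i)(R_m − R̄_m) = 182.6100  ⇒  Cov = 182.6100 / 4 = 45.6525
Σ(R_m − R̄_m)² = 107.6600  ⇒  Var(R_m) = 107.6600 / 4 = 26.9150
β = Cov / Var(R_m) = 45.6525 / 26.9150 = 1.6962
MRP = 9.45% − 3.48% = 5.97%
E(R) = R_f + β × MRP = 3.48% + 1.6962 × 5.97% = 13.61%

13.61%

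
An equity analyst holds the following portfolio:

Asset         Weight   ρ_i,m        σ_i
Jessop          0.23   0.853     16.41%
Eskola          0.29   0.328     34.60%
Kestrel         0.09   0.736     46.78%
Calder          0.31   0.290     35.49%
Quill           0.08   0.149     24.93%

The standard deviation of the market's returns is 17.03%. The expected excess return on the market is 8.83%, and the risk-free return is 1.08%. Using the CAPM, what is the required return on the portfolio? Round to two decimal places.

β_Jessop = 0.853 × 16.41% / 17.03% = 0.8219
β_Eskola = 0.328 × 34.60% / 17.03% = 0.6664
β_Kestrel = 0.736 × 46.78% / 17.03% = 2.0217
β_Calder = 0.290 × 35.49% / 17.03% = 0.6044
β_Quill = 0.149 × 24.93% / 17.03% = 0.2181
β_P = Σ w_i β_i = 0.23×0.8219 + 0.29×0.6664 + 0.09×2.0217 + 0.31×0.6044 + 0.08×0.2181 = 0.7691
E(R_P) = R_f + β_P × MRP = 1.08% + 0.7691 × 8.83% = 7.87%

7.87%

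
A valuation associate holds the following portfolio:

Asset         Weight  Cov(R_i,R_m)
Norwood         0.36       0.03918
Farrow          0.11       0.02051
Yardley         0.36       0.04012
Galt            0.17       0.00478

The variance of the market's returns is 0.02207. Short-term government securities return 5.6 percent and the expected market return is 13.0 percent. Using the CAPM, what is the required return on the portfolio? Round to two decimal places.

16.20%

β_Norwood = 0.03918 / 0.02207 = 1.7753
β_Farrow = 0.02051 / 0.02207 = 0.9293
β_Yardley = 0.04012 / 0.02207 = 1.8179
β_Galt = 0.00478 / 0.02207 = 0.2166
β_P = Σ w_i β_i = 0.36×1.7753 + 0.11×0.9293 + 0.36×1.8179 + 0.17×0.2166 = 1.4326
MRP = 13.0% − 5.6% = 7.40%
E(R_P) = R_f + β_P × MRP = 5.6% + 1.4326 × 7.4% = 16.20%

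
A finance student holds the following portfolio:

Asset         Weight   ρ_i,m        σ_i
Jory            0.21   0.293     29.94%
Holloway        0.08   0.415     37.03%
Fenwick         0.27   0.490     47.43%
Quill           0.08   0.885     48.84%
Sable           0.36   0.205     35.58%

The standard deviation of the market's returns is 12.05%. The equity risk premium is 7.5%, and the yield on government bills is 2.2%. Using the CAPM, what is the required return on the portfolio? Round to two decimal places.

β_Jory = 0.293 × 29.94% / 12.05% = 0.7280
β_Holloway = 0.415 × 37.03% / 12.05% = 1.2753
β_Fenwick = 0.490 × 47.43% / 12.05% = 1.9287
β_Quill = 0.885 × 48.84% / 12.05% = 3.5870
β_Sable = 0.205 × 35.58% / 12.05% = 0.6053
β_P = Σ w_i β_i = 0.21×0.7280 + 0.08×1.2753 + 0.27×1.9287 + 0.08×3.5870 + 0.36×0.6053 = 1.2805
E(R_P) = R_f + β_P × MRP = 2.2% + 1.2805 × 7.5% = 11.80%

11.80%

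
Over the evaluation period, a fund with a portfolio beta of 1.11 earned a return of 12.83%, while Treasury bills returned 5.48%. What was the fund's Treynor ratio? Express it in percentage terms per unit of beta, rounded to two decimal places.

Treynor = (R_P − R_f) / β_P = (12.83% − 5.48%) / 1.1100 = 7.35% / 1.1100 = 6.62%

6.62%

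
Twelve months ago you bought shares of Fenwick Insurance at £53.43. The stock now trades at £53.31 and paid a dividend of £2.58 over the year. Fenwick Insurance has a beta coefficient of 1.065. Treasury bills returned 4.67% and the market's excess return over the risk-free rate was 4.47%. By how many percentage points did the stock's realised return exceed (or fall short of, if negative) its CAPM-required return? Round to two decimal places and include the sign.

-4.83%

Realised HPR = (P1 + D1 − P0) / P0 = (53.31 + 2.58 − 53.43) / 53.43 = 2.46 / 53.43 = 4.6042%
CAPM required = R_f + β·MRP = 4.67% + 1.065 × 4.47% = 9.43055%
α = realised − required = 4.6042% − 9.43055% = -4.83%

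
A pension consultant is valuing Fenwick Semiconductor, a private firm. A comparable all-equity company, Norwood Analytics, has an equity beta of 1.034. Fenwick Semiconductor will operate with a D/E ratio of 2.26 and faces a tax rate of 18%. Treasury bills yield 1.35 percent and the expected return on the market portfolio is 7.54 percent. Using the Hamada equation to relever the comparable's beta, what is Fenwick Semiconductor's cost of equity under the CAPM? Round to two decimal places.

β_L = β_U × [1 + (1 − t)(D/E)] = 1.034 × [1 + (1 − 0.18) × 2.26]
    = 1.034 × [1 + 0.82 × 2.26] = 1.034 × 2.8532 = 2.9502
MRP = 7.54% − 1.35% = 6.19%
E(R) = R_f + β_L × MRP = 1.35% + 2.9502 × 6.19% = 19.61%

19.61%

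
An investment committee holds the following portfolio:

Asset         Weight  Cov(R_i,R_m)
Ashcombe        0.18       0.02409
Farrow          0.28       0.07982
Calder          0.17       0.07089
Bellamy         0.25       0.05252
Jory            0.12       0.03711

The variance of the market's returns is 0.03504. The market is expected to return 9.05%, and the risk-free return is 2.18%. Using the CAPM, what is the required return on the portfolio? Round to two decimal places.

β_Ashcombe = 0.02409 / 0.03504 = 0.6875
β_Farrow = 0.07982 / 0.03504 = 2.2780
β_Calder = 0.07089 / 0.03504 = 2.0231
β_Bellamy = 0.05252 / 0.03504 = 1.4989
β_Jory = 0.03711 / 0.03504 = 1.0591
β_P = Σ w_i β_i = 0.18×0.6875 + 0.28×2.2780 + 0.17×2.0231 + 0.25×1.4989 + 0.12×1.0591 = 1.6073
MRP = 9.05% − 2.18% = 6.87%
E(R_P) = R_f + β_P × MRP = 2.18% + 1.6073 × 6.87% = 13.22%

13.22%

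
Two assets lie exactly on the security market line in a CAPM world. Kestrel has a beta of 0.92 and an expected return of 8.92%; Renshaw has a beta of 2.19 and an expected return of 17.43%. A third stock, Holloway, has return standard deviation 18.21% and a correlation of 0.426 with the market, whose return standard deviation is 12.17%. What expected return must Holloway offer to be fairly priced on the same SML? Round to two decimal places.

7.03%

MRP = (17.43% − 8.92%) / (2.19 − 0.92) = 6.7008%
R_f = 8.92% − 0.92 × 6.7008% = 2.7553%
β_Holloway = ρ·σ_i/σ_m = 0.426 × 18.21 / 12.17 = 0.6374
E(R_Holloway) = R_f + β × MRP = 2.7553% + 0.6374 × 6.7008% = 7.03%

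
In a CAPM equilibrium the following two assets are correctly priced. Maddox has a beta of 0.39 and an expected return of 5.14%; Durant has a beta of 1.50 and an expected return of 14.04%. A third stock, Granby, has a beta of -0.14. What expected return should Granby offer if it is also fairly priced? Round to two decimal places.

MRP (SML slope) = (14.04% − 5.14%) / (1.50 − 0.39) = 8.90% / 1.11 = 8.0180%
R_f (intercept) = 5.14% − 0.39 × 8.0180% = 2.0130%
E(R_Granby) = R_f + β × MRP = 2.0130% + -0.14 × 8.0180% = 0.89%

0.89%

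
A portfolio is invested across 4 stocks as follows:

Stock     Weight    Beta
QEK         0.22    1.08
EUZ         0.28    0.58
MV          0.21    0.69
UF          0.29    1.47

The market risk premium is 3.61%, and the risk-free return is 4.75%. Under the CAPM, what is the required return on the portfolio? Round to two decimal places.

β_P = Σ w_i β_i = 0.22×1.08 + 0.28×0.58 + 0.21×0.69 + 0.29×1.47 = 0.9712
E(R_P) = R_f + β_P × MRP = 4.75% + 0.9712 × 3.61% = 8.26%

8.26%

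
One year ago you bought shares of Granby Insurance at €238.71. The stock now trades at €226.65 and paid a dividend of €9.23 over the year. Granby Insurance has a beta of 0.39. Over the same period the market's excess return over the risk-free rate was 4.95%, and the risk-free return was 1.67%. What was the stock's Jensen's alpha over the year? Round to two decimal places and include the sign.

-4.79%

Realised HPR = (P1 + D1 − P0) / P0 = (226.65 + 9.23 − 238.71) / 238.71 = -2.83 / 238.71 = -1.1855%
CAPM required = R_f + β·MRP = 1.67% + 0.39 × 4.95% = 3.6005%
α = realised − required = -1.1855% − 3.6005% = -4.79%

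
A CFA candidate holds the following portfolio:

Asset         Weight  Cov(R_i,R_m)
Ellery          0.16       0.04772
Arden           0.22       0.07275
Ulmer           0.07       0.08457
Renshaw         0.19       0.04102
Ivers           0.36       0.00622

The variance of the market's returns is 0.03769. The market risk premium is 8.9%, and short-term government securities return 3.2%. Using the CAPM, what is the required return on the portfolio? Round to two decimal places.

β_Ellery = 0.04772 / 0.03769 = 1.2661
β_Arden = 0.07275 / 0.03769 = 1.9302
β_Ulmer = 0.08457 / 0.03769 = 2.2438
β_Renshaw = 0.04102 / 0.03769 = 1.0884
β_Ivers = 0.00622 / 0.03769 = 0.1650
β_P = Σ w_i β_i = 0.16×1.2661 + 0.22×1.9302 + 0.07×2.2438 + 0.19×1.0884 + 0.36×0.1650 = 1.0505
E(R_P) = R_f + β_P × MRP = 3.2% + 1.0505 × 8.9% = 12.55%

12.55%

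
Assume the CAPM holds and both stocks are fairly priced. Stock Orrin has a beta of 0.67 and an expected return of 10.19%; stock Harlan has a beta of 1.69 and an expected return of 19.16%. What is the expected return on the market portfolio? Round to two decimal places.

Both satisfy E(R) = R_f + β·MRP, so the slope of the SML is
MRP = (19.16% − 10.19%) / (1.69 − 0.67) = 8.97% / 1.02 = 8.7941%
R_f = E(R_Orrin) − β_Orrin·MRP = 10.19% − 0.67 × 8.7941% = 4.2980%
E(R_m) = R_f + MRP = 4.2980% + 8.7941% = 13.09%

13.09%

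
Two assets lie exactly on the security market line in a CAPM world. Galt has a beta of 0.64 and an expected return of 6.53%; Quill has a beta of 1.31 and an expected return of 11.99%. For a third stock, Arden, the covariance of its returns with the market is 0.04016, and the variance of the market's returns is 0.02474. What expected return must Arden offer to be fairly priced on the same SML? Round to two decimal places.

MRP = (11.99% − 6.53%) / (1.31 − 0.64) = 8.1493%
R_f = 6.53% − 0.64 × 8.1493% = 1.3144%
β_Arden = Cov / Var(R_m) = 0.04016 / 0.02474 = 1.6233
E(R_Arden) = R_f + β × MRP = 1.3144% + 1.6233 × 8.1493% = 14.54%

14.54%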